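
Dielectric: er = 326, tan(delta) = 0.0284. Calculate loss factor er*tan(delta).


Loss = 326 * 0.0284 = 9.258

9.258


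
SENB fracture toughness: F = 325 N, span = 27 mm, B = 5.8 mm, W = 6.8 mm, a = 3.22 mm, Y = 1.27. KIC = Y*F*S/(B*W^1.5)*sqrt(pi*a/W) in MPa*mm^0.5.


KIC = 1.27*325*27/(5.8*6.8^1.5)*sqrt(pi*3.22/6.8) = 132.16

132.16


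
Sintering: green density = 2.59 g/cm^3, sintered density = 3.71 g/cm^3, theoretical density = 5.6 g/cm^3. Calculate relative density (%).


Relative = 3.71 / 5.6 * 100 = 66.3%

66.3


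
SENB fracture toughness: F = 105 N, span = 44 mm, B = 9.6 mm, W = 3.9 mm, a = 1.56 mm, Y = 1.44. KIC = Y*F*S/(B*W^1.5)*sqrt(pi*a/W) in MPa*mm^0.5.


KIC = 1.44*105*44/(9.6*3.9^1.5)*sqrt(pi*1.56/3.9) = 100.87

100.87


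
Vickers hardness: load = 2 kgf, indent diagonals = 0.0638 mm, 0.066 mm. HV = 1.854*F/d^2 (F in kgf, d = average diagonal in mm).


d_avg = (0.0638+0.066)/2 = 0.0649 mm
HV = 1.854*2/0.0649^2 = 880

880


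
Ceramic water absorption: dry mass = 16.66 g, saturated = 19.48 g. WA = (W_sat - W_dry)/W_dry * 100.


WA = (19.48 - 16.66) / 16.66 * 100 = 16.93%

16.93


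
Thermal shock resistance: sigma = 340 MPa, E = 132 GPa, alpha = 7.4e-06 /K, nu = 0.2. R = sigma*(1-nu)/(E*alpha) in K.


R = 340*(1-0.2)/(132*1000*7.4e-06) = 278 K

278


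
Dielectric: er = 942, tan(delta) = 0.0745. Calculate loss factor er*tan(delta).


Loss = 942 * 0.0745 = 70.179

70.179


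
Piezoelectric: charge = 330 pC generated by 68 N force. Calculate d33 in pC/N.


d33 = 330 / 68 = 4.9 pC/N

4.9


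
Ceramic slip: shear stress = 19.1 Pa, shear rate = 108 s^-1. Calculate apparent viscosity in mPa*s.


eta = tau/gamma * 1000 = 19.1/108 * 1000 = 176.9 mPa*s

176.9


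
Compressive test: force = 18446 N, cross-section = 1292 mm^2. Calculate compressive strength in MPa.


CS = 18446 / 1292 = 14.3 MPa

14.3


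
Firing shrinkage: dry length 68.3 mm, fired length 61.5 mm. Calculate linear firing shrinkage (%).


FS = (68.3 - 61.5) / 68.3 * 100 = 9.96%

9.96


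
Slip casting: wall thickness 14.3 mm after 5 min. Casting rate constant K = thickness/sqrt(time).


K = 14.3 / sqrt(5) = 14.3 / 2.2361 = 6.395 mm/min^0.5

6.395


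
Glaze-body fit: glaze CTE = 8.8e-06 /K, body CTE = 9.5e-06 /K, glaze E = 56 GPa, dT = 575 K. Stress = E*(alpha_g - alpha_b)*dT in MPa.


Stress = 56*1000*(8.8e-06 - 9.5e-06)*575 = -22.5 MPa

-22.5


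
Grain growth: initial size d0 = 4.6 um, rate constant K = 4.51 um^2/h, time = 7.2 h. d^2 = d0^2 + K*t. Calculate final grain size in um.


d^2 = 4.6^2 + 4.51*7.2 = 53.632
d = sqrt(53.632) = 7.32 um

7.32


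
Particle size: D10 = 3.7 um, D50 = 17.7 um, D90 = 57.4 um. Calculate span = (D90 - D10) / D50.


Span = (57.4 - 3.7) / 17.7 = 53.7 / 17.7 = 3.034

3.034


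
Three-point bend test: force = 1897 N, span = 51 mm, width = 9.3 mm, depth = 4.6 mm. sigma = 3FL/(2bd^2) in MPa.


sigma = 3*1897*51/(2*9.3*4.6^2) = 737.4 MPa

737.4


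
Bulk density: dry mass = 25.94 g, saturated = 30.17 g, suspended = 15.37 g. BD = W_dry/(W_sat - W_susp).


BD = 25.94 / (30.17 - 15.37) = 25.94 / 14.8 = 1.753 g/cm^3

1.753


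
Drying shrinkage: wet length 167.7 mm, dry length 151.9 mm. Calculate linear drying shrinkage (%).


DS = (167.7 - 151.9) / 167.7 * 100 = 9.42%

9.42


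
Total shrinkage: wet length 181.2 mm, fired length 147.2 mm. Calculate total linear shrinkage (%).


TS = (181.2 - 147.2) / 181.2 * 100 = 18.76%

18.76


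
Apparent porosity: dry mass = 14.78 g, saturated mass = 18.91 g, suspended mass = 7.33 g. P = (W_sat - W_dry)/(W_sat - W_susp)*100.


P = (18.91 - 14.78) / (18.91 - 7.33) * 100 = 4.13 / 11.58 * 100 = 35.7%

35.7


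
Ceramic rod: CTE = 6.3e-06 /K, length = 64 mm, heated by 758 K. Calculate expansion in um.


dL = 6.3e-06 * 64 * 758 * 1000 = 305.626 um

305.626


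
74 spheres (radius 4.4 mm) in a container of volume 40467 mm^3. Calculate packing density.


V_sphere = 4/3*pi*4.4^3 = 356.8179 mm^3
Total V = 74*356.8179 = 26404.5246 mm^3
PD = 26404.5246 / 40467 = 0.652

0.652


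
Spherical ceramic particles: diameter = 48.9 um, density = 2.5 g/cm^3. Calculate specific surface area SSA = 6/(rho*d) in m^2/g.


SSA = 6 / (2.5 * 48.9) = 0.049 m^2/g

0.049


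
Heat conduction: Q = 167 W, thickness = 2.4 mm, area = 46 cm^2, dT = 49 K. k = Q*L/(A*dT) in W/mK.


k = 167*2.4/1000/(46/10000*49) = 1.78 W/mK

1.78


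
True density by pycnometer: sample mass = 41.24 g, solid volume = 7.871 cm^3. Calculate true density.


TD = 41.24 / 7.871 = 5.239 g/cm^3

5.239


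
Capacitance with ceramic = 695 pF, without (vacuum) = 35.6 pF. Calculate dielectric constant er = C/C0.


er = 695 / 35.6 = 19.52

19.52


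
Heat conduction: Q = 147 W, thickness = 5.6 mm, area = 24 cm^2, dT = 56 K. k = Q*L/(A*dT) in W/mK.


k = 147*5.6/1000/(24/10000*56) = 6.13 W/mK

6.13


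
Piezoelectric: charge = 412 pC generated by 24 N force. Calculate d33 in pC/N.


d33 = 412 / 24 = 17.2 pC/N

17.2


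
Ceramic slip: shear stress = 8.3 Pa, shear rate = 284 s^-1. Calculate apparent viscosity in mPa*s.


eta = tau/gamma * 1000 = 8.3/284 * 1000 = 29.2 mPa*s

29.2


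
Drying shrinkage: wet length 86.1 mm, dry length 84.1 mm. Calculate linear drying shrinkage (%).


DS = (86.1 - 84.1) / 86.1 * 100 = 2.32%

2.32


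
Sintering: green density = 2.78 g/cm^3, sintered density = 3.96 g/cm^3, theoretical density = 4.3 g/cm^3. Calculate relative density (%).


Relative = 3.96 / 4.3 * 100 = 92.1%

92.1


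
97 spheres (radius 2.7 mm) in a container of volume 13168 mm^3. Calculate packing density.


V_sphere = 4/3*pi*2.7^3 = 82.448 mm^3
Total V = 97*82.448 = 7997.456 mm^3
PD = 7997.456 / 13168 = 0.607

0.607


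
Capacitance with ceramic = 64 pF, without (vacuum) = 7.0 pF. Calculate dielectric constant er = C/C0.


er = 64 / 7.0 = 9.14

9.14


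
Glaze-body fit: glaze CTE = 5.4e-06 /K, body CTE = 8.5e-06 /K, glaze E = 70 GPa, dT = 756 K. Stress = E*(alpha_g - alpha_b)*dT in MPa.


Stress = 70*1000*(5.4e-06 - 8.5e-06)*756 = -164.1 MPa

-164.1


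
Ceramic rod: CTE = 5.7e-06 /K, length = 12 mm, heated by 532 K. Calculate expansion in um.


dL = 5.7e-06 * 12 * 532 * 1000 = 36.389 um

36.389


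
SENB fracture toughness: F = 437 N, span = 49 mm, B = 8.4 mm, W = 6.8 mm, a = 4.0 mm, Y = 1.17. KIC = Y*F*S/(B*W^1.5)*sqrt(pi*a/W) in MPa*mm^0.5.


KIC = 1.17*437*49/(8.4*6.8^1.5)*sqrt(pi*4.0/6.8) = 228.65

228.65


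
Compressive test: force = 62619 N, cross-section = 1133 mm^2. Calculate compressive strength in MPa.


CS = 62619 / 1133 = 55.3 MPa

55.3


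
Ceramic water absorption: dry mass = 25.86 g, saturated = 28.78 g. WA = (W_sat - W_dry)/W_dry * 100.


WA = (28.78 - 25.86) / 25.86 * 100 = 11.29%

11.29


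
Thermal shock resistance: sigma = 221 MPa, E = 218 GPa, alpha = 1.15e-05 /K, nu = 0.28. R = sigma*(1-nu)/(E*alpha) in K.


R = 221*(1-0.28)/(218*1000*1.15e-05) = 63 K

63


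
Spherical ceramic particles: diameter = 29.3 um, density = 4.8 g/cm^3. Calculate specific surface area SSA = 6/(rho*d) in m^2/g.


SSA = 6 / (4.8 * 29.3) = 0.043 m^2/g

0.043


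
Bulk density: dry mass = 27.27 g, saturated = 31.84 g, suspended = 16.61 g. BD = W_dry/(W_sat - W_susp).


BD = 27.27 / (31.84 - 16.61) = 27.27 / 15.23 = 1.791 g/cm^3

1.791


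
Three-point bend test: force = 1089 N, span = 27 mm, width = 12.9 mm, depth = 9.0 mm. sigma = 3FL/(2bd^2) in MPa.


sigma = 3*1089*27/(2*12.9*9.0^2) = 42.2 MPa

42.2


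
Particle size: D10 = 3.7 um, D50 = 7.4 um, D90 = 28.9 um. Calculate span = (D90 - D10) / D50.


Span = (28.9 - 3.7) / 7.4 = 25.2 / 7.4 = 3.405

3.405


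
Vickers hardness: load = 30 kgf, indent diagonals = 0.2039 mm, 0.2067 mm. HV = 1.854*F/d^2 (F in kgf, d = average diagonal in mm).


d_avg = (0.2039+0.2067)/2 = 0.2053 mm
HV = 1.854*30/0.2053^2 = 1320

1320


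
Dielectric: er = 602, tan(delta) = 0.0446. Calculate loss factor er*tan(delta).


Loss = 602 * 0.0446 = 26.849

26.849


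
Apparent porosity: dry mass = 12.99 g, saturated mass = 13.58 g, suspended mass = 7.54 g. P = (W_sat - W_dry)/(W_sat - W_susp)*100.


P = (13.58 - 12.99) / (13.58 - 7.54) * 100 = 0.59 / 6.04 * 100 = 9.8%

9.8


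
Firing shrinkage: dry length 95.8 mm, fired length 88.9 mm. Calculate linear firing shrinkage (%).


FS = (95.8 - 88.9) / 95.8 * 100 = 7.2%

7.2


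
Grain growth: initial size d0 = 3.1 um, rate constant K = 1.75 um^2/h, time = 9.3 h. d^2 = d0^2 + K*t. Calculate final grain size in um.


d^2 = 3.1^2 + 1.75*9.3 = 25.885
d = sqrt(25.885) = 5.09 um

5.09


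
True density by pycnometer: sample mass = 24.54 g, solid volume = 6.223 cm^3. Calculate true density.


TD = 24.54 / 6.223 = 3.943 g/cm^3

3.943


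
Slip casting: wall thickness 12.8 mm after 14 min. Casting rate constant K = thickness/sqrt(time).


K = 12.8 / sqrt(14) = 12.8 / 3.7417 = 3.421 mm/min^0.5

3.421


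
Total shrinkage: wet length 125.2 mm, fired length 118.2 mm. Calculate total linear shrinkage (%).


TS = (125.2 - 118.2) / 125.2 * 100 = 5.59%

5.59


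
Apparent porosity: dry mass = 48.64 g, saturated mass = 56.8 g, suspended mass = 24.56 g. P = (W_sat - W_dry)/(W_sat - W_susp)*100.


P = (56.8 - 48.64) / (56.8 - 24.56) * 100 = 8.16 / 32.24 * 100 = 25.3%

25.3


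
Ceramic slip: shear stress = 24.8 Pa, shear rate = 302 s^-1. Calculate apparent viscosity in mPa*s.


eta = tau/gamma * 1000 = 24.8/302 * 1000 = 82.1 mPa*s

82.1


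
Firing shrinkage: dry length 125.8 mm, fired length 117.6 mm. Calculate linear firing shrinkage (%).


FS = (125.8 - 117.6) / 125.8 * 100 = 6.52%

6.52


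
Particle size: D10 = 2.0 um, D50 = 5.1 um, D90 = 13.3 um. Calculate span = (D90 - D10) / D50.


Span = (13.3 - 2.0) / 5.1 = 11.3 / 5.1 = 2.216

2.216


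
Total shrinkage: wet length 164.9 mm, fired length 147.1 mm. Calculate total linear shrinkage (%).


TS = (164.9 - 147.1) / 164.9 * 100 = 10.79%

10.79


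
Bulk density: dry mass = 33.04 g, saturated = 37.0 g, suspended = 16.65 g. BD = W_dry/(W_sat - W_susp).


BD = 33.04 / (37.0 - 16.65) = 33.04 / 20.35 = 1.624 g/cm^3

1.624


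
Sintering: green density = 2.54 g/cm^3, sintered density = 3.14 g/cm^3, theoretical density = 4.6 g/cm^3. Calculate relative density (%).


Relative = 3.14 / 4.6 * 100 = 68.3%

68.3


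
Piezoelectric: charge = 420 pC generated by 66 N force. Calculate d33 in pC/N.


d33 = 420 / 66 = 6.4 pC/N

6.4


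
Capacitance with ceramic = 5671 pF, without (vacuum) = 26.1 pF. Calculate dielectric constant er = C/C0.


er = 5671 / 26.1 = 217.28

217.28


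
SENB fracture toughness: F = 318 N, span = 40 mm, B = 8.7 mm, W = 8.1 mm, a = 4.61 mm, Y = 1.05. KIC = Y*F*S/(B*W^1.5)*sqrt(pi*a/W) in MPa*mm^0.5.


KIC = 1.05*318*40/(8.7*8.1^1.5)*sqrt(pi*4.61/8.1) = 89.05

89.05


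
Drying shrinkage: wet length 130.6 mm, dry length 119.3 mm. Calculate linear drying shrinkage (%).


DS = (130.6 - 119.3) / 130.6 * 100 = 8.65%

8.65


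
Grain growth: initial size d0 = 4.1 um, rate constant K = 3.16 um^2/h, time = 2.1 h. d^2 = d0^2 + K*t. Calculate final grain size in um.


d^2 = 4.1^2 + 3.16*2.1 = 23.446
d = sqrt(23.446) = 4.84 um

4.84


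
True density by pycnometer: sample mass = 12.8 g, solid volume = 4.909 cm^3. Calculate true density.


TD = 12.8 / 4.909 = 2.607 g/cm^3

2.607


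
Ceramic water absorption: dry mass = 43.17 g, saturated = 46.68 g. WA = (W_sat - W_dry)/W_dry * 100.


WA = (46.68 - 43.17) / 43.17 * 100 = 8.13%

8.13


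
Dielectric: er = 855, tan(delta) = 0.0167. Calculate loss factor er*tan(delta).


Loss = 855 * 0.0167 = 14.279

14.279


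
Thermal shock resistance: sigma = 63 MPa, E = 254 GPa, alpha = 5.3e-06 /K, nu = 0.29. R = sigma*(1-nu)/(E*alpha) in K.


R = 63*(1-0.29)/(254*1000*5.3e-06) = 33 K

33


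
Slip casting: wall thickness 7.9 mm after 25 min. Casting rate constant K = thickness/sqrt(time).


K = 7.9 / sqrt(25) = 7.9 / 5.0 = 1.58 mm/min^0.5

1.58


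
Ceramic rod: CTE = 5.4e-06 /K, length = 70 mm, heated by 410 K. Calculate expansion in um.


dL = 5.4e-06 * 70 * 410 * 1000 = 154.98 um

154.98


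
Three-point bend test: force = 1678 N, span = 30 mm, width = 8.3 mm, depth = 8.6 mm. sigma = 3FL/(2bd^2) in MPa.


sigma = 3*1678*30/(2*8.3*8.6^2) = 123.0 MPa

123.0


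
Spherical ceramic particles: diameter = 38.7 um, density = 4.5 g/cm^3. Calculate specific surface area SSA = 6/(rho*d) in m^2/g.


SSA = 6 / (4.5 * 38.7) = 0.034 m^2/g

0.034


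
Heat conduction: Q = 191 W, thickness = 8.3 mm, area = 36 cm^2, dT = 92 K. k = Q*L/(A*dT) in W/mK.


k = 191*8.3/1000/(36/10000*92) = 4.79 W/mK

4.79


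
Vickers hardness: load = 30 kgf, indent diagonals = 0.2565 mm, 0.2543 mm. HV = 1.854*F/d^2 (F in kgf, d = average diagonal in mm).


d_avg = (0.2565+0.2543)/2 = 0.2554 mm
HV = 1.854*30/0.2554^2 = 853

853


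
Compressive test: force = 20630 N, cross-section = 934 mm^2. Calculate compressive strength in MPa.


CS = 20630 / 934 = 22.1 MPa

22.1


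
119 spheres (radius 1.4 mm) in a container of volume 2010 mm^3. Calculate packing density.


V_sphere = 4/3*pi*1.4^3 = 11.494 mm^3
Total V = 119*11.494 = 1367.786 mm^3
PD = 1367.786 / 2010 = 0.68

0.68


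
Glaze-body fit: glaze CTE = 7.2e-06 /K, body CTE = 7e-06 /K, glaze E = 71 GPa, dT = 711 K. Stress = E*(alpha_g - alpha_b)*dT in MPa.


Stress = 71*1000*(7.2e-06 - 7e-06)*711 = 10.1 MPa

10.1


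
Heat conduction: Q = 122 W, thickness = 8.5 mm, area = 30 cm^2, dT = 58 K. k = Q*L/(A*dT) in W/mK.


k = 122*8.5/1000/(30/10000*58) = 5.96 W/mK

5.96


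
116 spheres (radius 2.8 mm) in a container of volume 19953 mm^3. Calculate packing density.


V_sphere = 4/3*pi*2.8^3 = 91.9523 mm^3
Total V = 116*91.9523 = 10666.4668 mm^3
PD = 10666.4668 / 19953 = 0.535

0.535


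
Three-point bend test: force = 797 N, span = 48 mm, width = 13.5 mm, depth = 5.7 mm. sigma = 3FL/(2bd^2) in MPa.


sigma = 3*797*48/(2*13.5*5.7^2) = 130.8 MPa

130.8


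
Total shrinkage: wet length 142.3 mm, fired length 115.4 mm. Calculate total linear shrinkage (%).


TS = (142.3 - 115.4) / 142.3 * 100 = 18.9%

18.9


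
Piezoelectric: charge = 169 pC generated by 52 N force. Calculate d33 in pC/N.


d33 = 169 / 52 = 3.3 pC/N

3.3


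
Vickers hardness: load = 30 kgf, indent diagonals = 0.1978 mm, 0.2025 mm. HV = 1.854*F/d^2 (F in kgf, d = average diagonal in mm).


d_avg = (0.1978+0.2025)/2 = 0.20015 mm
HV = 1.854*30/0.20015^2 = 1388

1388


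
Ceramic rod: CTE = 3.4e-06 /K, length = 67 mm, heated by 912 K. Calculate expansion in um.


dL = 3.4e-06 * 67 * 912 * 1000 = 207.754 um

207.754


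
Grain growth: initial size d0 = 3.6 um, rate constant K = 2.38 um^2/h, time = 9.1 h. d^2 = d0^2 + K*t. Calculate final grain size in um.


d^2 = 3.6^2 + 2.38*9.1 = 34.618
d = sqrt(34.618) = 5.88 um

5.88


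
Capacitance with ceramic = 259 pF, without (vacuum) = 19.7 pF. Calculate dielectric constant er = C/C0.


er = 259 / 19.7 = 13.15

13.15


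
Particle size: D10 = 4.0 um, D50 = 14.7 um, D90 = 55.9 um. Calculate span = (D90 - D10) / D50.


Span = (55.9 - 4.0) / 14.7 = 51.9 / 14.7 = 3.531

3.531


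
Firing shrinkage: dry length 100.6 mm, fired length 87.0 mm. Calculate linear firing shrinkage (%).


FS = (100.6 - 87.0) / 100.6 * 100 = 13.52%

13.52


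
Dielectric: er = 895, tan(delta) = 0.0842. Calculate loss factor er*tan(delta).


Loss = 895 * 0.0842 = 75.359

75.359


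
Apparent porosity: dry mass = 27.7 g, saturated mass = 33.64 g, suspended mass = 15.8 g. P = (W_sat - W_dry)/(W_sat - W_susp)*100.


P = (33.64 - 27.7) / (33.64 - 15.8) * 100 = 5.94 / 17.84 * 100 = 33.3%

33.3


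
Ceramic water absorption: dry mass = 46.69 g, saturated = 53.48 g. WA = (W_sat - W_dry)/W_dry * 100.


WA = (53.48 - 46.69) / 46.69 * 100 = 14.54%

14.54


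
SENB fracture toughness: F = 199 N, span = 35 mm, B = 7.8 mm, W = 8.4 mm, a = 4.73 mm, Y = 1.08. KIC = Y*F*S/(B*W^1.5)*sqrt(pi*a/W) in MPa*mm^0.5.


KIC = 1.08*199*35/(7.8*8.4^1.5)*sqrt(pi*4.73/8.4) = 52.69

52.69


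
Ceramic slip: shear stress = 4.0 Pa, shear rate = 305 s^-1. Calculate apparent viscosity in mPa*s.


eta = tau/gamma * 1000 = 4.0/305 * 1000 = 13.1 mPa*s

13.1


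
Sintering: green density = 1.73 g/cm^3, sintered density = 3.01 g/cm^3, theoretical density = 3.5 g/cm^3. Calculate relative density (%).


Relative = 3.01 / 3.5 * 100 = 86.0%

86.0


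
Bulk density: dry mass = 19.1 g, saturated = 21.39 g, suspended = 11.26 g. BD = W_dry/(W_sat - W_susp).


BD = 19.1 / (21.39 - 11.26) = 19.1 / 10.13 = 1.885 g/cm^3

1.885


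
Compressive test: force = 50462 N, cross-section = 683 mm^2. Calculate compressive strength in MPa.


CS = 50462 / 683 = 73.9 MPa

73.9


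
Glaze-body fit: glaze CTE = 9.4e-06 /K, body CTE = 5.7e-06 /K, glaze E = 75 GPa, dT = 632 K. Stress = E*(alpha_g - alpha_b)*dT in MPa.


Stress = 75*1000*(9.4e-06 - 5.7e-06)*632 = 175.4 MPa

175.4


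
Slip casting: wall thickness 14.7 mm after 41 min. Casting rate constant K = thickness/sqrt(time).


K = 14.7 / sqrt(41) = 14.7 / 6.4031 = 2.296 mm/min^0.5

2.296


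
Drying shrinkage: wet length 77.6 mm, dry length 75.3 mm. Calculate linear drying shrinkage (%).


DS = (77.6 - 75.3) / 77.6 * 100 = 2.96%

2.96


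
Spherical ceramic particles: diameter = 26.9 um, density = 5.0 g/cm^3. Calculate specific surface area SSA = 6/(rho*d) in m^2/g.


SSA = 6 / (5.0 * 26.9) = 0.045 m^2/g

0.045


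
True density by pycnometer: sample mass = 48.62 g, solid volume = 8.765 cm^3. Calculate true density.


TD = 48.62 / 8.765 = 5.547 g/cm^3

5.547


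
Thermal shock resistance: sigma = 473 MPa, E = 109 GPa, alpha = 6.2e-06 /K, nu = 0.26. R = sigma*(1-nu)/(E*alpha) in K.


R = 473*(1-0.26)/(109*1000*6.2e-06) = 518 K

518


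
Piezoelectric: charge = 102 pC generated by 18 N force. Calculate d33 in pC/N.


d33 = 102 / 18 = 5.7 pC/N

5.7


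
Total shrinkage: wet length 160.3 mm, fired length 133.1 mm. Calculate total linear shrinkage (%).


TS = (160.3 - 133.1) / 160.3 * 100 = 16.97%

16.97


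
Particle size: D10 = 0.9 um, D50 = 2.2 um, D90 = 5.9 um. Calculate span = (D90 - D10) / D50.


Span = (5.9 - 0.9) / 2.2 = 5.0 / 2.2 = 2.273

2.273


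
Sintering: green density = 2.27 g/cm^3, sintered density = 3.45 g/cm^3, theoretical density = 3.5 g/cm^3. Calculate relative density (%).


Relative = 3.45 / 3.5 * 100 = 98.6%

98.6


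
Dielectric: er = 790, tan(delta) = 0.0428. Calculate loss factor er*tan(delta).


Loss = 790 * 0.0428 = 33.812

33.812


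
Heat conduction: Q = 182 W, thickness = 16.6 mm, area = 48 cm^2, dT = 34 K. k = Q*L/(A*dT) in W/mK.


k = 182*16.6/1000/(48/10000*34) = 18.51 W/mK

18.51


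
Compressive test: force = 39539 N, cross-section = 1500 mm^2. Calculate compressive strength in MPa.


CS = 39539 / 1500 = 26.4 MPa

26.4


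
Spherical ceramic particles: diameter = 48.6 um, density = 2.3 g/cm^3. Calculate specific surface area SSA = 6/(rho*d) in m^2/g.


SSA = 6 / (2.3 * 48.6) = 0.054 m^2/g

0.054


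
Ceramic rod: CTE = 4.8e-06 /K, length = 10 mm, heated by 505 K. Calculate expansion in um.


dL = 4.8e-06 * 10 * 505 * 1000 = 24.24 um

24.24


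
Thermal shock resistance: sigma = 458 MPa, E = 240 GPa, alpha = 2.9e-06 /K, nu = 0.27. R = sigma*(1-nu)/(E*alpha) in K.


R = 458*(1-0.27)/(240*1000*2.9e-06) = 480 K

480


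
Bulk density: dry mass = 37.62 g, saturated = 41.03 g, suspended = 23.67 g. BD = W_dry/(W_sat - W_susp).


BD = 37.62 / (41.03 - 23.67) = 37.62 / 17.36 = 2.167 g/cm^3

2.167


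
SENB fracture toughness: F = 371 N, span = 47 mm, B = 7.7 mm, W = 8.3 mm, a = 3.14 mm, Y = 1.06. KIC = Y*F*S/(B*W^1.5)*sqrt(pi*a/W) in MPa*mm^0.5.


KIC = 1.06*371*47/(7.7*8.3^1.5)*sqrt(pi*3.14/8.3) = 109.44

109.44


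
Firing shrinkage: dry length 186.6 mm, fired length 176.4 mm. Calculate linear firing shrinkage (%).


FS = (186.6 - 176.4) / 186.6 * 100 = 5.47%

5.47


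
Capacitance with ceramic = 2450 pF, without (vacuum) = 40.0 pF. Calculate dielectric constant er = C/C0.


er = 2450 / 40.0 = 61.25

61.25


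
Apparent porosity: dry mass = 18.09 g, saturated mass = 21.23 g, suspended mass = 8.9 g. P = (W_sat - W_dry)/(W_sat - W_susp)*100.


P = (21.23 - 18.09) / (21.23 - 8.9) * 100 = 3.14 / 12.33 * 100 = 25.5%

25.5


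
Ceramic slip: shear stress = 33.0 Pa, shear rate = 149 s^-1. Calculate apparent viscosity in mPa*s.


eta = tau/gamma * 1000 = 33.0/149 * 1000 = 221.5 mPa*s

221.5


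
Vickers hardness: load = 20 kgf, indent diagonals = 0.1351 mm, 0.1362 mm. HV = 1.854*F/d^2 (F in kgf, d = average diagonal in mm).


d_avg = (0.1351+0.1362)/2 = 0.13565 mm
HV = 1.854*20/0.13565^2 = 2015

2015


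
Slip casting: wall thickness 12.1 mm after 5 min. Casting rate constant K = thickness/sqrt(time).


K = 12.1 / sqrt(5) = 12.1 / 2.2361 = 5.411 mm/min^0.5

5.411


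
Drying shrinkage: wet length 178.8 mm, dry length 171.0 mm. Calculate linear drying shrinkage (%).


DS = (178.8 - 171.0) / 178.8 * 100 = 4.36%

4.36


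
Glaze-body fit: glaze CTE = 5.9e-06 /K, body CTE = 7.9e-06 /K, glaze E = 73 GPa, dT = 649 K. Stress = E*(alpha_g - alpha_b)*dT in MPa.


Stress = 73*1000*(5.9e-06 - 7.9e-06)*649 = -94.8 MPa

-94.8


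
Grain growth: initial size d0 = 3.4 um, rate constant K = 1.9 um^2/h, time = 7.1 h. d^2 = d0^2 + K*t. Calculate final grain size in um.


d^2 = 3.4^2 + 1.9*7.1 = 25.05
d = sqrt(25.05) = 5.0 um

5.0


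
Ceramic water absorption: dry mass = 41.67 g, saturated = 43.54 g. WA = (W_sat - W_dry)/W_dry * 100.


WA = (43.54 - 41.67) / 41.67 * 100 = 4.49%

4.49


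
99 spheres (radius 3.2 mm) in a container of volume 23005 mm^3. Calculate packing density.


V_sphere = 4/3*pi*3.2^3 = 137.2583 mm^3
Total V = 99*137.2583 = 13588.5717 mm^3
PD = 13588.5717 / 23005 = 0.591

0.591


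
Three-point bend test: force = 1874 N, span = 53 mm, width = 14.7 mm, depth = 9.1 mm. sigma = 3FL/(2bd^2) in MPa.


sigma = 3*1874*53/(2*14.7*9.1^2) = 122.4 MPa

122.4


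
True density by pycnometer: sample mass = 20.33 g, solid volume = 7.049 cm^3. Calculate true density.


TD = 20.33 / 7.049 = 2.884 g/cm^3

2.884


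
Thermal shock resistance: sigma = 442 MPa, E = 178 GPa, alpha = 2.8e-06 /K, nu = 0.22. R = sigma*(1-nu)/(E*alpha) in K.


R = 442*(1-0.22)/(178*1000*2.8e-06) = 692 K

692


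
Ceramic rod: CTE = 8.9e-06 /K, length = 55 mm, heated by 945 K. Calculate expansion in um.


dL = 8.9e-06 * 55 * 945 * 1000 = 462.578 um

462.578


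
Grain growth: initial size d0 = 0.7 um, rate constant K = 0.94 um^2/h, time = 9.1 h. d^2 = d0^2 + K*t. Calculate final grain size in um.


d^2 = 0.7^2 + 0.94*9.1 = 9.044
d = sqrt(9.044) = 3.01 um

3.01


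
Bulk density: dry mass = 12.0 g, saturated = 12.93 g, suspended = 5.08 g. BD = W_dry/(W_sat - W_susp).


BD = 12.0 / (12.93 - 5.08) = 12.0 / 7.85 = 1.529 g/cm^3

1.529


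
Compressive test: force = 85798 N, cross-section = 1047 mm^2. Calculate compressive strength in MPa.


CS = 85798 / 1047 = 81.9 MPa

81.9


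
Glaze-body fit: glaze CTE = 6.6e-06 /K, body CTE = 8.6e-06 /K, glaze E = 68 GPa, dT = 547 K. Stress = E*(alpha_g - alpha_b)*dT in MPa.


Stress = 68*1000*(6.6e-06 - 8.6e-06)*547 = -74.4 MPa

-74.4


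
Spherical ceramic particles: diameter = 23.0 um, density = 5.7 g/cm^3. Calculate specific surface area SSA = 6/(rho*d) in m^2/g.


SSA = 6 / (5.7 * 23.0) = 0.046 m^2/g

0.046


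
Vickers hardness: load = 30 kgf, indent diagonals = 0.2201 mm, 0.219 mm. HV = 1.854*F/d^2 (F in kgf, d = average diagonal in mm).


d_avg = (0.2201+0.219)/2 = 0.21955 mm
HV = 1.854*30/0.21955^2 = 1154

1154


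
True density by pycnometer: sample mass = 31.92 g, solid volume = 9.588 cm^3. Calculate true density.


TD = 31.92 / 9.588 = 3.329 g/cm^3

3.329


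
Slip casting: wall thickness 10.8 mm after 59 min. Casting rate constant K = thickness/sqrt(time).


K = 10.8 / sqrt(59) = 10.8 / 7.6811 = 1.406 mm/min^0.5

1.406


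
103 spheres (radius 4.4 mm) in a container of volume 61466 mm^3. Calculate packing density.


V_sphere = 4/3*pi*4.4^3 = 356.8179 mm^3
Total V = 103*356.8179 = 36752.2437 mm^3
PD = 36752.2437 / 61466 = 0.598

0.598


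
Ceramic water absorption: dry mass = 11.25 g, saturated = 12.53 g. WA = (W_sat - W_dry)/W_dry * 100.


WA = (12.53 - 11.25) / 11.25 * 100 = 11.38%

11.38


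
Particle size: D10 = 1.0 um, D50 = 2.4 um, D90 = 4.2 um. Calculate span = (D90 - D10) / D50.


Span = (4.2 - 1.0) / 2.4 = 3.2 / 2.4 = 1.333

1.333


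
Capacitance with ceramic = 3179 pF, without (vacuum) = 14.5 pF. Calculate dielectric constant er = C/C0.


er = 3179 / 14.5 = 219.24

219.24


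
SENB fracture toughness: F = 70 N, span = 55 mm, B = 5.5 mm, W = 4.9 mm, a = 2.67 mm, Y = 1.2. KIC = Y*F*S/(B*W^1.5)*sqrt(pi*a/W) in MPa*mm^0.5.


KIC = 1.2*70*55/(5.5*4.9^1.5)*sqrt(pi*2.67/4.9) = 101.33

101.33


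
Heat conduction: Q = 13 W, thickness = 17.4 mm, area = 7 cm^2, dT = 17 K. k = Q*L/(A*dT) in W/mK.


k = 13*17.4/1000/(7/10000*17) = 19.01 W/mK

19.01


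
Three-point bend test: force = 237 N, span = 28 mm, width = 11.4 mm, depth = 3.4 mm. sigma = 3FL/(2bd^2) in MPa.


sigma = 3*237*28/(2*11.4*3.4^2) = 75.5 MPa

75.5


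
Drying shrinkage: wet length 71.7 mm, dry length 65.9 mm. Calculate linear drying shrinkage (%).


DS = (71.7 - 65.9) / 71.7 * 100 = 8.09%

8.09


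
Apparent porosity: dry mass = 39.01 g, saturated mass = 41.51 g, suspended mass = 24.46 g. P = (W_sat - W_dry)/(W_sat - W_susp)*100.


P = (41.51 - 39.01) / (41.51 - 24.46) * 100 = 2.5 / 17.05 * 100 = 14.7%

14.7


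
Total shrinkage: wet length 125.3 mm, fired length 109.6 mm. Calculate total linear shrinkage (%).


TS = (125.3 - 109.6) / 125.3 * 100 = 12.53%

12.53


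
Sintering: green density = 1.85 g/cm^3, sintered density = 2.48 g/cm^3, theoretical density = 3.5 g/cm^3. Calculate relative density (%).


Relative = 2.48 / 3.5 * 100 = 70.9%

70.9


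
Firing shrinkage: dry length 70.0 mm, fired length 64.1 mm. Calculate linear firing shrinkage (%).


FS = (70.0 - 64.1) / 70.0 * 100 = 8.43%

8.43


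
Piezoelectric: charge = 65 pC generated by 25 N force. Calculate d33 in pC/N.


d33 = 65 / 25 = 2.6 pC/N

2.6


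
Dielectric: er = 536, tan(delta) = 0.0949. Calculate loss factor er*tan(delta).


Loss = 536 * 0.0949 = 50.866

50.866


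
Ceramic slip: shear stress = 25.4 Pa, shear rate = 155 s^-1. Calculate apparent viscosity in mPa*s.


eta = tau/gamma * 1000 = 25.4/155 * 1000 = 163.9 mPa*s

163.9


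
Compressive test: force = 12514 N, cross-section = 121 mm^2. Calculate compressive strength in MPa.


CS = 12514 / 121 = 103.4 MPa

103.4


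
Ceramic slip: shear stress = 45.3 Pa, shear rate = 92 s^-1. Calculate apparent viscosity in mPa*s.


eta = tau/gamma * 1000 = 45.3/92 * 1000 = 492.4 mPa*s

492.4


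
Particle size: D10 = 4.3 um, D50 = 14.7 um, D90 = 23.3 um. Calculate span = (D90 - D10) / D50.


Span = (23.3 - 4.3) / 14.7 = 19.0 / 14.7 = 1.293

1.293


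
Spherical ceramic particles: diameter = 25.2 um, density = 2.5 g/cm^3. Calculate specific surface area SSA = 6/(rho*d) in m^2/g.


SSA = 6 / (2.5 * 25.2) = 0.095 m^2/g

0.095


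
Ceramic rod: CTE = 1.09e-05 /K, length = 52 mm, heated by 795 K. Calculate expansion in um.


dL = 1.09e-05 * 52 * 795 * 1000 = 450.606 um

450.606


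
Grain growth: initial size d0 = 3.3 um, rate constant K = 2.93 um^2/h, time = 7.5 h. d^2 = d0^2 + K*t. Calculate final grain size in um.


d^2 = 3.3^2 + 2.93*7.5 = 32.865
d = sqrt(32.865) = 5.73 um

5.73


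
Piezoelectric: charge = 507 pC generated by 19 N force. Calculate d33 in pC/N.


d33 = 507 / 19 = 26.7 pC/N

26.7


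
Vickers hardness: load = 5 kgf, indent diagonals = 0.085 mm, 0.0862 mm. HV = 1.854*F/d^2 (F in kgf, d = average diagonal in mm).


d_avg = (0.085+0.0862)/2 = 0.0856 mm
HV = 1.854*5/0.0856^2 = 1265

1265


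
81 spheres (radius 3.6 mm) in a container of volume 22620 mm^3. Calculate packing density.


V_sphere = 4/3*pi*3.6^3 = 195.4322 mm^3
Total V = 81*195.4322 = 15830.0082 mm^3
PD = 15830.0082 / 22620 = 0.7

0.7


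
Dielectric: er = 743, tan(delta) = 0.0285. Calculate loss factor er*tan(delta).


Loss = 743 * 0.0285 = 21.176

21.176


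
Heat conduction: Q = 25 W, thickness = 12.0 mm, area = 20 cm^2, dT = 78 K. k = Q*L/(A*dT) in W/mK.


k = 25*12.0/1000/(20/10000*78) = 1.92 W/mK

1.92


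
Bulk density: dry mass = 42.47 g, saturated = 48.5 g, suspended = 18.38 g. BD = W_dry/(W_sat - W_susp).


BD = 42.47 / (48.5 - 18.38) = 42.47 / 30.12 = 1.41 g/cm^3

1.41


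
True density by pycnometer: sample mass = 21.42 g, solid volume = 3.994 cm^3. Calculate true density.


TD = 21.42 / 3.994 = 5.363 g/cm^3

5.363


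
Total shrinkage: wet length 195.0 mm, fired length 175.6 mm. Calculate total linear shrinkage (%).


TS = (195.0 - 175.6) / 195.0 * 100 = 9.95%

9.95


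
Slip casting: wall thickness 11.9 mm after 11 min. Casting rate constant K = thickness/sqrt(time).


K = 11.9 / sqrt(11) = 11.9 / 3.3166 = 3.588 mm/min^0.5

3.588


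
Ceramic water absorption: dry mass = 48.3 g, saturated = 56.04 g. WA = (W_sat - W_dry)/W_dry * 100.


WA = (56.04 - 48.3) / 48.3 * 100 = 16.02%

16.02


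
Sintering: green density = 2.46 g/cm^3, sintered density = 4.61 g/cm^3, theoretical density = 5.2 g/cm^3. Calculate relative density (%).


Relative = 4.61 / 5.2 * 100 = 88.7%

88.7


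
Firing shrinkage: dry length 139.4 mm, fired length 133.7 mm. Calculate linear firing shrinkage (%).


FS = (139.4 - 133.7) / 139.4 * 100 = 4.09%

4.09


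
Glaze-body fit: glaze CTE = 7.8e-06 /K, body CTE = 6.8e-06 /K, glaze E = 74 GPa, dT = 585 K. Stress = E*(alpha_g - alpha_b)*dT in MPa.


Stress = 74*1000*(7.8e-06 - 6.8e-06)*585 = 43.3 MPa

43.3


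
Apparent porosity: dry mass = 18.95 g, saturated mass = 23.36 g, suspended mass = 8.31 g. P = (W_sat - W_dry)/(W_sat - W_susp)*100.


P = (23.36 - 18.95) / (23.36 - 8.31) * 100 = 4.41 / 15.05 * 100 = 29.3%

29.3


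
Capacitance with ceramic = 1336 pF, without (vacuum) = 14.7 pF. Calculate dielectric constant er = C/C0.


er = 1336 / 14.7 = 90.88

90.88


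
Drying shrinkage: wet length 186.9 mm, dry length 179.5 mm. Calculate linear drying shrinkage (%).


DS = (186.9 - 179.5) / 186.9 * 100 = 3.96%

3.96


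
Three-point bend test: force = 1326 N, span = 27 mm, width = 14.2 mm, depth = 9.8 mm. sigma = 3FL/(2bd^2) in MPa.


sigma = 3*1326*27/(2*14.2*9.8^2) = 39.4 MPa

39.4


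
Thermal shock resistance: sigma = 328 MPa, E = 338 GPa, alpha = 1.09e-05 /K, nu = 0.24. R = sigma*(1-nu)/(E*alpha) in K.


R = 328*(1-0.24)/(338*1000*1.09e-05) = 68 K

68


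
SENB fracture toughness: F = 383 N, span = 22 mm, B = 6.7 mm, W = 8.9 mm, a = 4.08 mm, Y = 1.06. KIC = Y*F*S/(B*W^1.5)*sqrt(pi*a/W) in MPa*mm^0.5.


KIC = 1.06*383*22/(6.7*8.9^1.5)*sqrt(pi*4.08/8.9) = 60.25

60.25


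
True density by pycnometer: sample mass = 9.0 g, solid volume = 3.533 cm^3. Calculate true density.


TD = 9.0 / 3.533 = 2.547 g/cm^3

2.547


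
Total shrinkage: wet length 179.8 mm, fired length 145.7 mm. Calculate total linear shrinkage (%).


TS = (179.8 - 145.7) / 179.8 * 100 = 18.97%

18.97


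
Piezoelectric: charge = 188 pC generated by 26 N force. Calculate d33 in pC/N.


d33 = 188 / 26 = 7.2 pC/N

7.2


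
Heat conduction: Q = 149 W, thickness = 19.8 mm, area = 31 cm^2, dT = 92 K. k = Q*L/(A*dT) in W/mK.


k = 149*19.8/1000/(31/10000*92) = 10.34 W/mK

10.34


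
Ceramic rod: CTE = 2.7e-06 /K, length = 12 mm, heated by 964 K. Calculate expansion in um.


dL = 2.7e-06 * 12 * 964 * 1000 = 31.234 um

31.234


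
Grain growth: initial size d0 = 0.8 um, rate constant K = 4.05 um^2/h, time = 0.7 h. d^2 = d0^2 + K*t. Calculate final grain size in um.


d^2 = 0.8^2 + 4.05*0.7 = 3.475
d = sqrt(3.475) = 1.86 um

1.86


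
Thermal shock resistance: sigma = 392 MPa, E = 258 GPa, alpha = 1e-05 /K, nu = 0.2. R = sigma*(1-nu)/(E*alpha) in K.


R = 392*(1-0.2)/(258*1000*1e-05) = 122 K

122


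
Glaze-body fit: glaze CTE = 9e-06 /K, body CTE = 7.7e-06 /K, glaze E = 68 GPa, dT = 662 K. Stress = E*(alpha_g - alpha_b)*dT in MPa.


Stress = 68*1000*(9e-06 - 7.7e-06)*662 = 58.5 MPa

58.5


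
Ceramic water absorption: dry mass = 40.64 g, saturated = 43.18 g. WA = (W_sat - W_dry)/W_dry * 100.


WA = (43.18 - 40.64) / 40.64 * 100 = 6.25%

6.25


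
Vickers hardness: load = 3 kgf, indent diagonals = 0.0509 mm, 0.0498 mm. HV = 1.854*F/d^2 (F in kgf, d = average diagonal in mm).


d_avg = (0.0509+0.0498)/2 = 0.05035 mm
HV = 1.854*3/0.05035^2 = 2194

2194


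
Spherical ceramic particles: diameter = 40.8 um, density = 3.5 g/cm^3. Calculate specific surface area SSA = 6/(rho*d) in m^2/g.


SSA = 6 / (3.5 * 40.8) = 0.042 m^2/g

0.042


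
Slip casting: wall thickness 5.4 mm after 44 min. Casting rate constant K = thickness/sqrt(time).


K = 5.4 / sqrt(44) = 5.4 / 6.6332 = 0.814 mm/min^0.5

0.814


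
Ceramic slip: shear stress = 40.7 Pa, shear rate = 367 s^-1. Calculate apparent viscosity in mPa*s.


eta = tau/gamma * 1000 = 40.7/367 * 1000 = 110.9 mPa*s

110.9


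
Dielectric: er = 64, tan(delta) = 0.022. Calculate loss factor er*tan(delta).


Loss = 64 * 0.022 = 1.408

1.408


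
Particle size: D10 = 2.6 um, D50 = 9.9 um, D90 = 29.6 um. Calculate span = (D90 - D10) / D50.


Span = (29.6 - 2.6) / 9.9 = 27.0 / 9.9 = 2.727

2.727


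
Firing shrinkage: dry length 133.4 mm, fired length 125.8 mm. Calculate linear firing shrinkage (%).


FS = (133.4 - 125.8) / 133.4 * 100 = 5.7%

5.7


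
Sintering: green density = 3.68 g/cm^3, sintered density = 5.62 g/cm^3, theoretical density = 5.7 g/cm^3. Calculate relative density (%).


Relative = 5.62 / 5.7 * 100 = 98.6%

98.6


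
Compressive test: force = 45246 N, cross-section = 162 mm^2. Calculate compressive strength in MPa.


CS = 45246 / 162 = 279.3 MPa

279.3


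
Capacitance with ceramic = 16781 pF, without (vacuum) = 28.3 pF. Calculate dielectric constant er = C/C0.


er = 16781 / 28.3 = 592.97

592.97


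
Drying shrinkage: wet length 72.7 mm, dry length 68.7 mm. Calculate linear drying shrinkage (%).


DS = (72.7 - 68.7) / 72.7 * 100 = 5.5%

5.5


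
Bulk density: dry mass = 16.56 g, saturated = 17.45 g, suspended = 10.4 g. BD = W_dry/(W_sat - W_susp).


BD = 16.56 / (17.45 - 10.4) = 16.56 / 7.05 = 2.349 g/cm^3

2.349


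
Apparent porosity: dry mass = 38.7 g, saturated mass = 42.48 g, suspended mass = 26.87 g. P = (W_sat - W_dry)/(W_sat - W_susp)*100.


P = (42.48 - 38.7) / (42.48 - 26.87) * 100 = 3.78 / 15.61 * 100 = 24.2%

24.2


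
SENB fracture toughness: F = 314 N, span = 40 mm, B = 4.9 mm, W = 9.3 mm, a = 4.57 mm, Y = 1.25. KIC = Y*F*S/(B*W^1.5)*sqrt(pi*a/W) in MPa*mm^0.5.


KIC = 1.25*314*40/(4.9*9.3^1.5)*sqrt(pi*4.57/9.3) = 140.37

140.37


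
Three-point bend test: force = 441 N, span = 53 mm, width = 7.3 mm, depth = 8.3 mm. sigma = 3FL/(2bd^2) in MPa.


sigma = 3*441*53/(2*7.3*8.3^2) = 69.7 MPa

69.7


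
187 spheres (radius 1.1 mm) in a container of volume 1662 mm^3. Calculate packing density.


V_sphere = 4/3*pi*1.1^3 = 5.5753 mm^3
Total V = 187*5.5753 = 1042.5811 mm^3
PD = 1042.5811 / 1662 = 0.627

0.627


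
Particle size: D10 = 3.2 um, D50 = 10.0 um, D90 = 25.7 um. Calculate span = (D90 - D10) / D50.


Span = (25.7 - 3.2) / 10.0 = 22.5 / 10.0 = 2.25

2.25


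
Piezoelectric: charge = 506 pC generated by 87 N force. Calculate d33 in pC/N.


d33 = 506 / 87 = 5.8 pC/N

5.8


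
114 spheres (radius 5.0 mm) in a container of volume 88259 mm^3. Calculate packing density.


V_sphere = 4/3*pi*5.0^3 = 523.5988 mm^3
Total V = 114*523.5988 = 59690.2632 mm^3
PD = 59690.2632 / 88259 = 0.676

0.676


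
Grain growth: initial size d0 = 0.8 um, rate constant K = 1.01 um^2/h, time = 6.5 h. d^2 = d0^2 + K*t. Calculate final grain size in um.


d^2 = 0.8^2 + 1.01*6.5 = 7.205
d = sqrt(7.205) = 2.68 um

2.68


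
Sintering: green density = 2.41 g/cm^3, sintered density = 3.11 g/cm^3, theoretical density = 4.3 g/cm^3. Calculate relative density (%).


Relative = 3.11 / 4.3 * 100 = 72.3%

72.3


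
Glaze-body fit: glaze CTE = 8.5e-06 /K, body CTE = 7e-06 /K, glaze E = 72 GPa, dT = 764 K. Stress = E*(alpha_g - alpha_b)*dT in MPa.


Stress = 72*1000*(8.5e-06 - 7e-06)*764 = 82.5 MPa

82.5


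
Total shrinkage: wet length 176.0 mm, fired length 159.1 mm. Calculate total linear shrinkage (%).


TS = (176.0 - 159.1) / 176.0 * 100 = 9.6%

9.6


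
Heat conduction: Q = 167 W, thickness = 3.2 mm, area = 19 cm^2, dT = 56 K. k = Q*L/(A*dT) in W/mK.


k = 167*3.2/1000/(19/10000*56) = 5.02 W/mK

5.02


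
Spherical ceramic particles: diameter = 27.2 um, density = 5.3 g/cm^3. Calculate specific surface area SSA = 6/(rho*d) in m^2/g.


SSA = 6 / (5.3 * 27.2) = 0.042 m^2/g

0.042


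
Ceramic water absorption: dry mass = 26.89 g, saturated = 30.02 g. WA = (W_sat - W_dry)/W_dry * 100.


WA = (30.02 - 26.89) / 26.89 * 100 = 11.64%

11.64


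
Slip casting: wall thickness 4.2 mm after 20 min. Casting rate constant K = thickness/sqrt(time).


K = 4.2 / sqrt(20) = 4.2 / 4.4721 = 0.939 mm/min^0.5

0.939


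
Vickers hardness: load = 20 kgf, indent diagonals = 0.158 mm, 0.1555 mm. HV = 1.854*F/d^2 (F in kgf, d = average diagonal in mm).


d_avg = (0.158+0.1555)/2 = 0.15675 mm
HV = 1.854*20/0.15675^2 = 1509

1509


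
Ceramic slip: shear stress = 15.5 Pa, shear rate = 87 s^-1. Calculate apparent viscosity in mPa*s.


eta = tau/gamma * 1000 = 15.5/87 * 1000 = 178.2 mPa*s

178.2


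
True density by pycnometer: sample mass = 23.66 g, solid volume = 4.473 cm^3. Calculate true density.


TD = 23.66 / 4.473 = 5.29 g/cm^3

5.29


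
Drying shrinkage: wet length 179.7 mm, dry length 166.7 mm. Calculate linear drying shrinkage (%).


DS = (179.7 - 166.7) / 179.7 * 100 = 7.23%

7.23


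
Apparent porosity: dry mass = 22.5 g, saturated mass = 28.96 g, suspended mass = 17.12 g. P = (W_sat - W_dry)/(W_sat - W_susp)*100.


P = (28.96 - 22.5) / (28.96 - 17.12) * 100 = 6.46 / 11.84 * 100 = 54.6%

54.6


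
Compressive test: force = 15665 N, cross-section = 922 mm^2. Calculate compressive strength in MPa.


CS = 15665 / 922 = 17.0 MPa

17.0


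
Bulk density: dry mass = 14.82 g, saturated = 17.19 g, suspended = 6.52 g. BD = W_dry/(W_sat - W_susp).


BD = 14.82 / (17.19 - 6.52) = 14.82 / 10.67 = 1.389 g/cm^3

1.389


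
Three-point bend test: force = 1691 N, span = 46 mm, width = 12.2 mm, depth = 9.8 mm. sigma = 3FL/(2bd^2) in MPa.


sigma = 3*1691*46/(2*12.2*9.8^2) = 99.6 MPa

99.6


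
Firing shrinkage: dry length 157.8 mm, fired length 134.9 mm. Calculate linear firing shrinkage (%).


FS = (157.8 - 134.9) / 157.8 * 100 = 14.51%

14.51


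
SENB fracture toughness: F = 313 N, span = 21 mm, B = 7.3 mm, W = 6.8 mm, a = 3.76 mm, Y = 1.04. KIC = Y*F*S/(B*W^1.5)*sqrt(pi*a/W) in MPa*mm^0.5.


KIC = 1.04*313*21/(7.3*6.8^1.5)*sqrt(pi*3.76/6.8) = 69.6

69.6


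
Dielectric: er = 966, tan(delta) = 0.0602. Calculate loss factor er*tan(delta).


Loss = 966 * 0.0602 = 58.153

58.153
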